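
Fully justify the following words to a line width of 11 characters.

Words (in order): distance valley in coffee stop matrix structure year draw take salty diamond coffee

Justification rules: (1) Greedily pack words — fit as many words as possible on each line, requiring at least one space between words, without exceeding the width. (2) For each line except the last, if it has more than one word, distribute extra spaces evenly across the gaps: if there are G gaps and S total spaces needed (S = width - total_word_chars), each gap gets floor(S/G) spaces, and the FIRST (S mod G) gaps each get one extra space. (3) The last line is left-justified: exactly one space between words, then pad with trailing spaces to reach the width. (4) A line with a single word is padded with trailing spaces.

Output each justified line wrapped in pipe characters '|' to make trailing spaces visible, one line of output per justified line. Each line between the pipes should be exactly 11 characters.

Line 1: ['distance'] (min_width=8, slack=3)
Line 2: ['valley', 'in'] (min_width=9, slack=2)
Line 3: ['coffee', 'stop'] (min_width=11, slack=0)
Line 4: ['matrix'] (min_width=6, slack=5)
Line 5: ['structure'] (min_width=9, slack=2)
Line 6: ['year', 'draw'] (min_width=9, slack=2)
Line 7: ['take', 'salty'] (min_width=10, slack=1)
Line 8: ['diamond'] (min_width=7, slack=4)
Line 9: ['coffee'] (min_width=6, slack=5)

Answer: |distance   |
|valley   in|
|coffee stop|
|matrix     |
|structure  |
|year   draw|
|take  salty|
|diamond    |
|coffee     |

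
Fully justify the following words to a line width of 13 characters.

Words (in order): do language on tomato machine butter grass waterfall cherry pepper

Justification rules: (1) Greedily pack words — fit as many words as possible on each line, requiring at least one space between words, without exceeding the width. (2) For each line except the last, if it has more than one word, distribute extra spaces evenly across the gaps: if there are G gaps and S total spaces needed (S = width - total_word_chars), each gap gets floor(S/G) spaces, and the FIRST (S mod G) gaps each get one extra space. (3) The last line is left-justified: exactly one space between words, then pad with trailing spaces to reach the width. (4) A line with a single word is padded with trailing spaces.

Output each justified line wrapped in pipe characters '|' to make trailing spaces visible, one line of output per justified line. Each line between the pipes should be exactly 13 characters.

Line 1: ['do', 'language'] (min_width=11, slack=2)
Line 2: ['on', 'tomato'] (min_width=9, slack=4)
Line 3: ['machine'] (min_width=7, slack=6)
Line 4: ['butter', 'grass'] (min_width=12, slack=1)
Line 5: ['waterfall'] (min_width=9, slack=4)
Line 6: ['cherry', 'pepper'] (min_width=13, slack=0)

Answer: |do   language|
|on     tomato|
|machine      |
|butter  grass|
|waterfall    |
|cherry pepper|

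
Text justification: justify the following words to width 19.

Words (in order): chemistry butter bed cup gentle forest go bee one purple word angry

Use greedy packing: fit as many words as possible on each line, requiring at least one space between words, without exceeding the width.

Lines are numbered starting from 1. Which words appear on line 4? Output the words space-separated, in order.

Line 1: ['chemistry', 'butter'] (min_width=16, slack=3)
Line 2: ['bed', 'cup', 'gentle'] (min_width=14, slack=5)
Line 3: ['forest', 'go', 'bee', 'one'] (min_width=17, slack=2)
Line 4: ['purple', 'word', 'angry'] (min_width=17, slack=2)

Answer: purple word angry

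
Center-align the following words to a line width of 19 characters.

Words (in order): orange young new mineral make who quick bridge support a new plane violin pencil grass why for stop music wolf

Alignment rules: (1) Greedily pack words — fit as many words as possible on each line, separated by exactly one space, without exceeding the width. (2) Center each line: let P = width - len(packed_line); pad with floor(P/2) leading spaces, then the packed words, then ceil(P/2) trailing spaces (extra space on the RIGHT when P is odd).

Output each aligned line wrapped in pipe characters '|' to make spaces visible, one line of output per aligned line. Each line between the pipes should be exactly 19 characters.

Answer: | orange young new  |
| mineral make who  |
|   quick bridge    |
|support a new plane|
|violin pencil grass|
|why for stop music |
|       wolf        |

Derivation:
Line 1: ['orange', 'young', 'new'] (min_width=16, slack=3)
Line 2: ['mineral', 'make', 'who'] (min_width=16, slack=3)
Line 3: ['quick', 'bridge'] (min_width=12, slack=7)
Line 4: ['support', 'a', 'new', 'plane'] (min_width=19, slack=0)
Line 5: ['violin', 'pencil', 'grass'] (min_width=19, slack=0)
Line 6: ['why', 'for', 'stop', 'music'] (min_width=18, slack=1)
Line 7: ['wolf'] (min_width=4, slack=15)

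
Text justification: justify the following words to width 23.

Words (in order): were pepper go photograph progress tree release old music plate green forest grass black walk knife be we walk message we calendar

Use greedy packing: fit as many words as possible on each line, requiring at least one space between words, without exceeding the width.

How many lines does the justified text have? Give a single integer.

Answer: 7

Derivation:
Line 1: ['were', 'pepper', 'go'] (min_width=14, slack=9)
Line 2: ['photograph', 'progress'] (min_width=19, slack=4)
Line 3: ['tree', 'release', 'old', 'music'] (min_width=22, slack=1)
Line 4: ['plate', 'green', 'forest'] (min_width=18, slack=5)
Line 5: ['grass', 'black', 'walk', 'knife'] (min_width=22, slack=1)
Line 6: ['be', 'we', 'walk', 'message', 'we'] (min_width=21, slack=2)
Line 7: ['calendar'] (min_width=8, slack=15)
Total lines: 7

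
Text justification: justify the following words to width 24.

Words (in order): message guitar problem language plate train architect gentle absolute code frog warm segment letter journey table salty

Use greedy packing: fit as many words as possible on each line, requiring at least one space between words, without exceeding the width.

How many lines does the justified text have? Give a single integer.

Line 1: ['message', 'guitar', 'problem'] (min_width=22, slack=2)
Line 2: ['language', 'plate', 'train'] (min_width=20, slack=4)
Line 3: ['architect', 'gentle'] (min_width=16, slack=8)
Line 4: ['absolute', 'code', 'frog', 'warm'] (min_width=23, slack=1)
Line 5: ['segment', 'letter', 'journey'] (min_width=22, slack=2)
Line 6: ['table', 'salty'] (min_width=11, slack=13)
Total lines: 6

Answer: 6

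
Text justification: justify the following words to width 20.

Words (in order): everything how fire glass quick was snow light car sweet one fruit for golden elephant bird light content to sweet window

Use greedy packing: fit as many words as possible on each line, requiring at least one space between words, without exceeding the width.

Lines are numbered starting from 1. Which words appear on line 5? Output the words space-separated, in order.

Line 1: ['everything', 'how', 'fire'] (min_width=19, slack=1)
Line 2: ['glass', 'quick', 'was', 'snow'] (min_width=20, slack=0)
Line 3: ['light', 'car', 'sweet', 'one'] (min_width=19, slack=1)
Line 4: ['fruit', 'for', 'golden'] (min_width=16, slack=4)
Line 5: ['elephant', 'bird', 'light'] (min_width=19, slack=1)
Line 6: ['content', 'to', 'sweet'] (min_width=16, slack=4)
Line 7: ['window'] (min_width=6, slack=14)

Answer: elephant bird light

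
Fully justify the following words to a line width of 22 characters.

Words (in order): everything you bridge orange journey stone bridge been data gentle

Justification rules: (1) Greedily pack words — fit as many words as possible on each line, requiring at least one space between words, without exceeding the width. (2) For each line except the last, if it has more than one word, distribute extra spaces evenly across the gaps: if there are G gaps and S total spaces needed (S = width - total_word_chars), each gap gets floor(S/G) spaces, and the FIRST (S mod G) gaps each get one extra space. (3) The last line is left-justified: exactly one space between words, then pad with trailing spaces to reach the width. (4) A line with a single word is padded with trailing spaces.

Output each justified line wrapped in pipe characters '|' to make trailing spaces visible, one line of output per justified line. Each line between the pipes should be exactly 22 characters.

Line 1: ['everything', 'you', 'bridge'] (min_width=21, slack=1)
Line 2: ['orange', 'journey', 'stone'] (min_width=20, slack=2)
Line 3: ['bridge', 'been', 'data'] (min_width=16, slack=6)
Line 4: ['gentle'] (min_width=6, slack=16)

Answer: |everything  you bridge|
|orange  journey  stone|
|bridge    been    data|
|gentle                |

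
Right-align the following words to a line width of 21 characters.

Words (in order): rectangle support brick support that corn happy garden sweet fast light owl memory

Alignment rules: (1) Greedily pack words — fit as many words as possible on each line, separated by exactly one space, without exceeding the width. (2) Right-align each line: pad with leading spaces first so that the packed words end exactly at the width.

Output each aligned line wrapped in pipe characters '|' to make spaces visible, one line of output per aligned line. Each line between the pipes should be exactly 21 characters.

Line 1: ['rectangle', 'support'] (min_width=17, slack=4)
Line 2: ['brick', 'support', 'that'] (min_width=18, slack=3)
Line 3: ['corn', 'happy', 'garden'] (min_width=17, slack=4)
Line 4: ['sweet', 'fast', 'light', 'owl'] (min_width=20, slack=1)
Line 5: ['memory'] (min_width=6, slack=15)

Answer: |    rectangle support|
|   brick support that|
|    corn happy garden|
| sweet fast light owl|
|               memory|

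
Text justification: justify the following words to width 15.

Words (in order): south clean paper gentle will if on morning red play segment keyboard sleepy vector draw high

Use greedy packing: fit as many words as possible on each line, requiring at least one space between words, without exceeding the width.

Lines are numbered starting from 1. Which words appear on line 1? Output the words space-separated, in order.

Line 1: ['south', 'clean'] (min_width=11, slack=4)
Line 2: ['paper', 'gentle'] (min_width=12, slack=3)
Line 3: ['will', 'if', 'on'] (min_width=10, slack=5)
Line 4: ['morning', 'red'] (min_width=11, slack=4)
Line 5: ['play', 'segment'] (min_width=12, slack=3)
Line 6: ['keyboard', 'sleepy'] (min_width=15, slack=0)
Line 7: ['vector', 'draw'] (min_width=11, slack=4)
Line 8: ['high'] (min_width=4, slack=11)

Answer: south clean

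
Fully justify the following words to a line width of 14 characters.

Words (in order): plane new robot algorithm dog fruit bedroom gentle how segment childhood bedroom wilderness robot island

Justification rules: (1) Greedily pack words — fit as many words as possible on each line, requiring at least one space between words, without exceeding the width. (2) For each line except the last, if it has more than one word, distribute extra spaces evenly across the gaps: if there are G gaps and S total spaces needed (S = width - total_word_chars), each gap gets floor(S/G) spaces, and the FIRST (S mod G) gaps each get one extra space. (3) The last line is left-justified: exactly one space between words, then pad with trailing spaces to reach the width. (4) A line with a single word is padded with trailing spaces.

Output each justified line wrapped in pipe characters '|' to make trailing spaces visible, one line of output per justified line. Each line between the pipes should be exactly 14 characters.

Line 1: ['plane', 'new'] (min_width=9, slack=5)
Line 2: ['robot'] (min_width=5, slack=9)
Line 3: ['algorithm', 'dog'] (min_width=13, slack=1)
Line 4: ['fruit', 'bedroom'] (min_width=13, slack=1)
Line 5: ['gentle', 'how'] (min_width=10, slack=4)
Line 6: ['segment'] (min_width=7, slack=7)
Line 7: ['childhood'] (min_width=9, slack=5)
Line 8: ['bedroom'] (min_width=7, slack=7)
Line 9: ['wilderness'] (min_width=10, slack=4)
Line 10: ['robot', 'island'] (min_width=12, slack=2)

Answer: |plane      new|
|robot         |
|algorithm  dog|
|fruit  bedroom|
|gentle     how|
|segment       |
|childhood     |
|bedroom       |
|wilderness    |
|robot island  |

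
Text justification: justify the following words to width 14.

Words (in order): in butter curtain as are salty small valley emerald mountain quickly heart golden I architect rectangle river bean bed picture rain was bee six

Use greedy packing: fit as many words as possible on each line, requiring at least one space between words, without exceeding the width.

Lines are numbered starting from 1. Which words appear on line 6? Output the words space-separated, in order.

Line 1: ['in', 'butter'] (min_width=9, slack=5)
Line 2: ['curtain', 'as', 'are'] (min_width=14, slack=0)
Line 3: ['salty', 'small'] (min_width=11, slack=3)
Line 4: ['valley', 'emerald'] (min_width=14, slack=0)
Line 5: ['mountain'] (min_width=8, slack=6)
Line 6: ['quickly', 'heart'] (min_width=13, slack=1)
Line 7: ['golden', 'I'] (min_width=8, slack=6)
Line 8: ['architect'] (min_width=9, slack=5)
Line 9: ['rectangle'] (min_width=9, slack=5)
Line 10: ['river', 'bean', 'bed'] (min_width=14, slack=0)
Line 11: ['picture', 'rain'] (min_width=12, slack=2)
Line 12: ['was', 'bee', 'six'] (min_width=11, slack=3)

Answer: quickly heart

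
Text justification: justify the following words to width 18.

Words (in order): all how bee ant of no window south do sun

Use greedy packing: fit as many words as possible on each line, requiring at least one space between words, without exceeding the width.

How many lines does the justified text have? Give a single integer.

Answer: 3

Derivation:
Line 1: ['all', 'how', 'bee', 'ant', 'of'] (min_width=18, slack=0)
Line 2: ['no', 'window', 'south', 'do'] (min_width=18, slack=0)
Line 3: ['sun'] (min_width=3, slack=15)
Total lines: 3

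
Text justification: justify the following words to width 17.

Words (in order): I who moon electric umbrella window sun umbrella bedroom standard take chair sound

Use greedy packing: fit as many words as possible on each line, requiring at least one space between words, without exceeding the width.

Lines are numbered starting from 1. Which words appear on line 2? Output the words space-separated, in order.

Line 1: ['I', 'who', 'moon'] (min_width=10, slack=7)
Line 2: ['electric', 'umbrella'] (min_width=17, slack=0)
Line 3: ['window', 'sun'] (min_width=10, slack=7)
Line 4: ['umbrella', 'bedroom'] (min_width=16, slack=1)
Line 5: ['standard', 'take'] (min_width=13, slack=4)
Line 6: ['chair', 'sound'] (min_width=11, slack=6)

Answer: electric umbrella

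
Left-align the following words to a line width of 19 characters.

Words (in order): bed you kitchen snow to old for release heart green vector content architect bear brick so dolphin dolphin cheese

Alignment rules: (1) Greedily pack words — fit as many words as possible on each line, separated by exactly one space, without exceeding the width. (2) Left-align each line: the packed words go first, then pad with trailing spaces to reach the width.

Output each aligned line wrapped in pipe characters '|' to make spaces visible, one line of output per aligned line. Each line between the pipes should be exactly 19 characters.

Line 1: ['bed', 'you', 'kitchen'] (min_width=15, slack=4)
Line 2: ['snow', 'to', 'old', 'for'] (min_width=15, slack=4)
Line 3: ['release', 'heart', 'green'] (min_width=19, slack=0)
Line 4: ['vector', 'content'] (min_width=14, slack=5)
Line 5: ['architect', 'bear'] (min_width=14, slack=5)
Line 6: ['brick', 'so', 'dolphin'] (min_width=16, slack=3)
Line 7: ['dolphin', 'cheese'] (min_width=14, slack=5)

Answer: |bed you kitchen    |
|snow to old for    |
|release heart green|
|vector content     |
|architect bear     |
|brick so dolphin   |
|dolphin cheese     |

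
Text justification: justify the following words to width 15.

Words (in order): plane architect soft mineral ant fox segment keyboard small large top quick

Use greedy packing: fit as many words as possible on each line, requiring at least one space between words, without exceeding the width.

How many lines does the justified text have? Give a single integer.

Line 1: ['plane', 'architect'] (min_width=15, slack=0)
Line 2: ['soft', 'mineral'] (min_width=12, slack=3)
Line 3: ['ant', 'fox', 'segment'] (min_width=15, slack=0)
Line 4: ['keyboard', 'small'] (min_width=14, slack=1)
Line 5: ['large', 'top', 'quick'] (min_width=15, slack=0)
Total lines: 5

Answer: 5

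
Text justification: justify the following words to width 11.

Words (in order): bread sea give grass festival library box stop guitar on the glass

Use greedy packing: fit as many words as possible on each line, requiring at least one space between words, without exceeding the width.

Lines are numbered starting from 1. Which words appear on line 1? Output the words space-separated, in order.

Answer: bread sea

Derivation:
Line 1: ['bread', 'sea'] (min_width=9, slack=2)
Line 2: ['give', 'grass'] (min_width=10, slack=1)
Line 3: ['festival'] (min_width=8, slack=3)
Line 4: ['library', 'box'] (min_width=11, slack=0)
Line 5: ['stop', 'guitar'] (min_width=11, slack=0)
Line 6: ['on', 'the'] (min_width=6, slack=5)
Line 7: ['glass'] (min_width=5, slack=6)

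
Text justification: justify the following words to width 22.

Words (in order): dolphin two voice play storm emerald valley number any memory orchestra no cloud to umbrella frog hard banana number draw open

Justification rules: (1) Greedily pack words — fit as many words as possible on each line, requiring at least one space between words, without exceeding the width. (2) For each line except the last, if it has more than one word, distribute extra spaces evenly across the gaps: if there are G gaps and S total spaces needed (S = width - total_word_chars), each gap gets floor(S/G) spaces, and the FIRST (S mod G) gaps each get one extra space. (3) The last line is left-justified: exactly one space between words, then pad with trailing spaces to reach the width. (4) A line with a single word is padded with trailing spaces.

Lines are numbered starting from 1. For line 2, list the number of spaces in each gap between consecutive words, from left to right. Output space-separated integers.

Line 1: ['dolphin', 'two', 'voice', 'play'] (min_width=22, slack=0)
Line 2: ['storm', 'emerald', 'valley'] (min_width=20, slack=2)
Line 3: ['number', 'any', 'memory'] (min_width=17, slack=5)
Line 4: ['orchestra', 'no', 'cloud', 'to'] (min_width=21, slack=1)
Line 5: ['umbrella', 'frog', 'hard'] (min_width=18, slack=4)
Line 6: ['banana', 'number', 'draw'] (min_width=18, slack=4)
Line 7: ['open'] (min_width=4, slack=18)

Answer: 2 2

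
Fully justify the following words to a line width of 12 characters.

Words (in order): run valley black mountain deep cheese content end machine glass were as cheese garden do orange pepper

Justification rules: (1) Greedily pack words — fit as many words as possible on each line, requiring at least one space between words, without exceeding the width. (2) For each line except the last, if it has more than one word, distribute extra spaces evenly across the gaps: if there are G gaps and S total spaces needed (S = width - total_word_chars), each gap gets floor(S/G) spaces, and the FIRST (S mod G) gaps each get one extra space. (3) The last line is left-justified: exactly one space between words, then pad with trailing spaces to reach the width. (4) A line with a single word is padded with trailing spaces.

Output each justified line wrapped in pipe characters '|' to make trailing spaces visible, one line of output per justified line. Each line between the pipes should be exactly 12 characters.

Answer: |run   valley|
|black       |
|mountain    |
|deep  cheese|
|content  end|
|machine     |
|glass   were|
|as    cheese|
|garden    do|
|orange      |
|pepper      |

Derivation:
Line 1: ['run', 'valley'] (min_width=10, slack=2)
Line 2: ['black'] (min_width=5, slack=7)
Line 3: ['mountain'] (min_width=8, slack=4)
Line 4: ['deep', 'cheese'] (min_width=11, slack=1)
Line 5: ['content', 'end'] (min_width=11, slack=1)
Line 6: ['machine'] (min_width=7, slack=5)
Line 7: ['glass', 'were'] (min_width=10, slack=2)
Line 8: ['as', 'cheese'] (min_width=9, slack=3)
Line 9: ['garden', 'do'] (min_width=9, slack=3)
Line 10: ['orange'] (min_width=6, slack=6)
Line 11: ['pepper'] (min_width=6, slack=6)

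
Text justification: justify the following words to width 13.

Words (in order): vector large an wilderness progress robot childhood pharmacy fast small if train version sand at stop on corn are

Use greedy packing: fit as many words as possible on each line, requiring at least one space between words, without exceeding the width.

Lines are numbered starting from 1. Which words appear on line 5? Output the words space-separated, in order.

Answer: childhood

Derivation:
Line 1: ['vector', 'large'] (min_width=12, slack=1)
Line 2: ['an', 'wilderness'] (min_width=13, slack=0)
Line 3: ['progress'] (min_width=8, slack=5)
Line 4: ['robot'] (min_width=5, slack=8)
Line 5: ['childhood'] (min_width=9, slack=4)
Line 6: ['pharmacy', 'fast'] (min_width=13, slack=0)
Line 7: ['small', 'if'] (min_width=8, slack=5)
Line 8: ['train', 'version'] (min_width=13, slack=0)
Line 9: ['sand', 'at', 'stop'] (min_width=12, slack=1)
Line 10: ['on', 'corn', 'are'] (min_width=11, slack=2)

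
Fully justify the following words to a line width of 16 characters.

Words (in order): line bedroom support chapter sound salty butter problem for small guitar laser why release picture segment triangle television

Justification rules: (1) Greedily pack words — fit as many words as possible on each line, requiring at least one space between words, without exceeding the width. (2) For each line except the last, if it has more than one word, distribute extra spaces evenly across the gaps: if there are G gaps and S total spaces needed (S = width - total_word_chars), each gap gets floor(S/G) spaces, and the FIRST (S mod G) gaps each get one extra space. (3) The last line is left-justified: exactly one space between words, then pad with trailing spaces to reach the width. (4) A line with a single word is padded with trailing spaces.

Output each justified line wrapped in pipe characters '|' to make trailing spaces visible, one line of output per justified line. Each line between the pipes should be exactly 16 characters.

Line 1: ['line', 'bedroom'] (min_width=12, slack=4)
Line 2: ['support', 'chapter'] (min_width=15, slack=1)
Line 3: ['sound', 'salty'] (min_width=11, slack=5)
Line 4: ['butter', 'problem'] (min_width=14, slack=2)
Line 5: ['for', 'small', 'guitar'] (min_width=16, slack=0)
Line 6: ['laser', 'why'] (min_width=9, slack=7)
Line 7: ['release', 'picture'] (min_width=15, slack=1)
Line 8: ['segment', 'triangle'] (min_width=16, slack=0)
Line 9: ['television'] (min_width=10, slack=6)

Answer: |line     bedroom|
|support  chapter|
|sound      salty|
|butter   problem|
|for small guitar|
|laser        why|
|release  picture|
|segment triangle|
|television      |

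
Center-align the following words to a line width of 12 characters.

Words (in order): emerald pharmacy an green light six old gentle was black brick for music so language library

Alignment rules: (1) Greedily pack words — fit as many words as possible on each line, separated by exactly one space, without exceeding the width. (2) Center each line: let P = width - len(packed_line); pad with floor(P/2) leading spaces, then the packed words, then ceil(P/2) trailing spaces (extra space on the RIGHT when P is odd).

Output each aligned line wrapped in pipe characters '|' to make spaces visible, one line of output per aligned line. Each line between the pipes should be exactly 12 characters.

Line 1: ['emerald'] (min_width=7, slack=5)
Line 2: ['pharmacy', 'an'] (min_width=11, slack=1)
Line 3: ['green', 'light'] (min_width=11, slack=1)
Line 4: ['six', 'old'] (min_width=7, slack=5)
Line 5: ['gentle', 'was'] (min_width=10, slack=2)
Line 6: ['black', 'brick'] (min_width=11, slack=1)
Line 7: ['for', 'music', 'so'] (min_width=12, slack=0)
Line 8: ['language'] (min_width=8, slack=4)
Line 9: ['library'] (min_width=7, slack=5)

Answer: |  emerald   |
|pharmacy an |
|green light |
|  six old   |
| gentle was |
|black brick |
|for music so|
|  language  |
|  library   |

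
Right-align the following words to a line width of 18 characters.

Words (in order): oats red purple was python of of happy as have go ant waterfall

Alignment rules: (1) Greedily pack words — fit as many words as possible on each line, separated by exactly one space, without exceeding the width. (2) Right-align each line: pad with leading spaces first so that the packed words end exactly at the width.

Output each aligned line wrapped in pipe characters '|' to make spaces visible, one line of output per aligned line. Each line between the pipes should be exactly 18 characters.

Answer: |   oats red purple|
|  was python of of|
|  happy as have go|
|     ant waterfall|

Derivation:
Line 1: ['oats', 'red', 'purple'] (min_width=15, slack=3)
Line 2: ['was', 'python', 'of', 'of'] (min_width=16, slack=2)
Line 3: ['happy', 'as', 'have', 'go'] (min_width=16, slack=2)
Line 4: ['ant', 'waterfall'] (min_width=13, slack=5)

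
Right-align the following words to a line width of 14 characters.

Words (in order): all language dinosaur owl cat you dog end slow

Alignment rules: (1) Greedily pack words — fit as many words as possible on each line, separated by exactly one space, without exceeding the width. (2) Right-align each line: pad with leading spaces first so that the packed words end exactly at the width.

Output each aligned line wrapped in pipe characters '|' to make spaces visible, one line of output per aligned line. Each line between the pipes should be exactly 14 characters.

Line 1: ['all', 'language'] (min_width=12, slack=2)
Line 2: ['dinosaur', 'owl'] (min_width=12, slack=2)
Line 3: ['cat', 'you', 'dog'] (min_width=11, slack=3)
Line 4: ['end', 'slow'] (min_width=8, slack=6)

Answer: |  all language|
|  dinosaur owl|
|   cat you dog|
|      end slow|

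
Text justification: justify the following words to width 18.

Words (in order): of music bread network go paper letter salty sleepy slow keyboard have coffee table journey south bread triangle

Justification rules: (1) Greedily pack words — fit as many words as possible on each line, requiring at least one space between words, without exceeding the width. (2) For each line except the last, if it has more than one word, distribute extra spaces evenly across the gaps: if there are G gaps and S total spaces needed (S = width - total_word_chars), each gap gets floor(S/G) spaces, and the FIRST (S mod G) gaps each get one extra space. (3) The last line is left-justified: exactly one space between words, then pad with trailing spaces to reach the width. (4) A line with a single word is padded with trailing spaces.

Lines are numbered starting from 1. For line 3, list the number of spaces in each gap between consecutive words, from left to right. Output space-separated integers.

Answer: 7

Derivation:
Line 1: ['of', 'music', 'bread'] (min_width=14, slack=4)
Line 2: ['network', 'go', 'paper'] (min_width=16, slack=2)
Line 3: ['letter', 'salty'] (min_width=12, slack=6)
Line 4: ['sleepy', 'slow'] (min_width=11, slack=7)
Line 5: ['keyboard', 'have'] (min_width=13, slack=5)
Line 6: ['coffee', 'table'] (min_width=12, slack=6)
Line 7: ['journey', 'south'] (min_width=13, slack=5)
Line 8: ['bread', 'triangle'] (min_width=14, slack=4)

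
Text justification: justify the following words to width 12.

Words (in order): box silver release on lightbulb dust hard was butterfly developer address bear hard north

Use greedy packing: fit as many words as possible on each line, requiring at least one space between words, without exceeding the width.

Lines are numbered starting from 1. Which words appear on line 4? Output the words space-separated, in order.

Line 1: ['box', 'silver'] (min_width=10, slack=2)
Line 2: ['release', 'on'] (min_width=10, slack=2)
Line 3: ['lightbulb'] (min_width=9, slack=3)
Line 4: ['dust', 'hard'] (min_width=9, slack=3)
Line 5: ['was'] (min_width=3, slack=9)
Line 6: ['butterfly'] (min_width=9, slack=3)
Line 7: ['developer'] (min_width=9, slack=3)
Line 8: ['address', 'bear'] (min_width=12, slack=0)
Line 9: ['hard', 'north'] (min_width=10, slack=2)

Answer: dust hard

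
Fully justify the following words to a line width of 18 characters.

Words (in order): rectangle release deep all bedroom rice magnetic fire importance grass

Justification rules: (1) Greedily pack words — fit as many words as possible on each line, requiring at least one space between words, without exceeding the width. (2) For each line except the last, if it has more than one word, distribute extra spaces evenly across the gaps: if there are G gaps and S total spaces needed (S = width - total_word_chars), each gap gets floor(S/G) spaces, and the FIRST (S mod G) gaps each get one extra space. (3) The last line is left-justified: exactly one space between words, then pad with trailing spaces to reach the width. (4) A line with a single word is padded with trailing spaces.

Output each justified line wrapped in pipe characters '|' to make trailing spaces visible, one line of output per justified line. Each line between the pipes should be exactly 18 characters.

Answer: |rectangle  release|
|deep  all  bedroom|
|rice magnetic fire|
|importance grass  |

Derivation:
Line 1: ['rectangle', 'release'] (min_width=17, slack=1)
Line 2: ['deep', 'all', 'bedroom'] (min_width=16, slack=2)
Line 3: ['rice', 'magnetic', 'fire'] (min_width=18, slack=0)
Line 4: ['importance', 'grass'] (min_width=16, slack=2)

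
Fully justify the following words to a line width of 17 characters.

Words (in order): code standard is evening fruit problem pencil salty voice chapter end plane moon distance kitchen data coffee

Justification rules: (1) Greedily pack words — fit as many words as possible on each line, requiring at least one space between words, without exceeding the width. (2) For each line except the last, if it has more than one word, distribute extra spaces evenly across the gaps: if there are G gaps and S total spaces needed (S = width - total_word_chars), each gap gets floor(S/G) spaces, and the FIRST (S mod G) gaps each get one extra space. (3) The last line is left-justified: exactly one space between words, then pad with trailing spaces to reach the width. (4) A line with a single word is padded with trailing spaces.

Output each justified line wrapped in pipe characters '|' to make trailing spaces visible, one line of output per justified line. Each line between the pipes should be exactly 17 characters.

Answer: |code  standard is|
|evening     fruit|
|problem    pencil|
|salty       voice|
|chapter end plane|
|moon     distance|
|kitchen      data|
|coffee           |

Derivation:
Line 1: ['code', 'standard', 'is'] (min_width=16, slack=1)
Line 2: ['evening', 'fruit'] (min_width=13, slack=4)
Line 3: ['problem', 'pencil'] (min_width=14, slack=3)
Line 4: ['salty', 'voice'] (min_width=11, slack=6)
Line 5: ['chapter', 'end', 'plane'] (min_width=17, slack=0)
Line 6: ['moon', 'distance'] (min_width=13, slack=4)
Line 7: ['kitchen', 'data'] (min_width=12, slack=5)
Line 8: ['coffee'] (min_width=6, slack=11)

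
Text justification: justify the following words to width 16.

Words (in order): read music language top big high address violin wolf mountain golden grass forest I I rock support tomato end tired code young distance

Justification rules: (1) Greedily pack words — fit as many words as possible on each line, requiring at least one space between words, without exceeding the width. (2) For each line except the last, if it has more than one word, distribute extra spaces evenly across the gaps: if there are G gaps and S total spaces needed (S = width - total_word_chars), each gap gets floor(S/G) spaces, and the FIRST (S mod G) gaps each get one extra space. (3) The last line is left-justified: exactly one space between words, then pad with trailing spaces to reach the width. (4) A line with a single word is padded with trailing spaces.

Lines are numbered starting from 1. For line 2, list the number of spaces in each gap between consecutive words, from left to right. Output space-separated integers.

Line 1: ['read', 'music'] (min_width=10, slack=6)
Line 2: ['language', 'top', 'big'] (min_width=16, slack=0)
Line 3: ['high', 'address'] (min_width=12, slack=4)
Line 4: ['violin', 'wolf'] (min_width=11, slack=5)
Line 5: ['mountain', 'golden'] (min_width=15, slack=1)
Line 6: ['grass', 'forest', 'I', 'I'] (min_width=16, slack=0)
Line 7: ['rock', 'support'] (min_width=12, slack=4)
Line 8: ['tomato', 'end', 'tired'] (min_width=16, slack=0)
Line 9: ['code', 'young'] (min_width=10, slack=6)
Line 10: ['distance'] (min_width=8, slack=8)

Answer: 1 1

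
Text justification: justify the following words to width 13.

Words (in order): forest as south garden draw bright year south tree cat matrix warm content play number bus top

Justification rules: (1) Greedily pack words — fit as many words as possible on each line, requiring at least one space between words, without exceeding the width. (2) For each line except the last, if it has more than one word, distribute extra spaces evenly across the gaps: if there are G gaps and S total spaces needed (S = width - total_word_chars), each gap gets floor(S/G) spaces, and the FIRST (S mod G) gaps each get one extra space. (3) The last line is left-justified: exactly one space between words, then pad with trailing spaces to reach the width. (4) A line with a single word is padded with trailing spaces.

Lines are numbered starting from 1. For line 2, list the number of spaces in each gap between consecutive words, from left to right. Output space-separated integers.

Answer: 2

Derivation:
Line 1: ['forest', 'as'] (min_width=9, slack=4)
Line 2: ['south', 'garden'] (min_width=12, slack=1)
Line 3: ['draw', 'bright'] (min_width=11, slack=2)
Line 4: ['year', 'south'] (min_width=10, slack=3)
Line 5: ['tree', 'cat'] (min_width=8, slack=5)
Line 6: ['matrix', 'warm'] (min_width=11, slack=2)
Line 7: ['content', 'play'] (min_width=12, slack=1)
Line 8: ['number', 'bus'] (min_width=10, slack=3)
Line 9: ['top'] (min_width=3, slack=10)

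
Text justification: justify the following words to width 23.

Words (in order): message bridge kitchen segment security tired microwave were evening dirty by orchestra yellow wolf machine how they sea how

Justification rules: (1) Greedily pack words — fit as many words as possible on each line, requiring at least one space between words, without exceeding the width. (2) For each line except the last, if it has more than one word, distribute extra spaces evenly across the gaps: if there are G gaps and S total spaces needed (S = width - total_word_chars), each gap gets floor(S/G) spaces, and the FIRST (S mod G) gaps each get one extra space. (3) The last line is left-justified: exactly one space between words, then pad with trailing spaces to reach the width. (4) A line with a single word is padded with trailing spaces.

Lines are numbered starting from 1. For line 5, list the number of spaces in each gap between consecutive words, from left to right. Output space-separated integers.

Answer: 1 1 1

Derivation:
Line 1: ['message', 'bridge', 'kitchen'] (min_width=22, slack=1)
Line 2: ['segment', 'security', 'tired'] (min_width=22, slack=1)
Line 3: ['microwave', 'were', 'evening'] (min_width=22, slack=1)
Line 4: ['dirty', 'by', 'orchestra'] (min_width=18, slack=5)
Line 5: ['yellow', 'wolf', 'machine', 'how'] (min_width=23, slack=0)
Line 6: ['they', 'sea', 'how'] (min_width=12, slack=11)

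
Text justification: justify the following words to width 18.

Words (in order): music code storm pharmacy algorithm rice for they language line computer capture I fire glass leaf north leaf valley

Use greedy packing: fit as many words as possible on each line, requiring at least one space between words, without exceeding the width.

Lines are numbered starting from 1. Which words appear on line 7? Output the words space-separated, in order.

Line 1: ['music', 'code', 'storm'] (min_width=16, slack=2)
Line 2: ['pharmacy', 'algorithm'] (min_width=18, slack=0)
Line 3: ['rice', 'for', 'they'] (min_width=13, slack=5)
Line 4: ['language', 'line'] (min_width=13, slack=5)
Line 5: ['computer', 'capture', 'I'] (min_width=18, slack=0)
Line 6: ['fire', 'glass', 'leaf'] (min_width=15, slack=3)
Line 7: ['north', 'leaf', 'valley'] (min_width=17, slack=1)

Answer: north leaf valley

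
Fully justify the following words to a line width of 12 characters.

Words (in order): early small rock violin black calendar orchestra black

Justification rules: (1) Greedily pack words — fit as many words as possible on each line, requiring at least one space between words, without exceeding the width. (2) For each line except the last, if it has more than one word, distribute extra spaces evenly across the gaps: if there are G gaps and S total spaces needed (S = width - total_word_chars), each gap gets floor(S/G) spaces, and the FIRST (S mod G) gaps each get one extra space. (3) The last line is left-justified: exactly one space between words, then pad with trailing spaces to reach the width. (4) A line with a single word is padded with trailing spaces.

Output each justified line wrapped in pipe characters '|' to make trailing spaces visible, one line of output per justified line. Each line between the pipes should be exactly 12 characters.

Line 1: ['early', 'small'] (min_width=11, slack=1)
Line 2: ['rock', 'violin'] (min_width=11, slack=1)
Line 3: ['black'] (min_width=5, slack=7)
Line 4: ['calendar'] (min_width=8, slack=4)
Line 5: ['orchestra'] (min_width=9, slack=3)
Line 6: ['black'] (min_width=5, slack=7)

Answer: |early  small|
|rock  violin|
|black       |
|calendar    |
|orchestra   |
|black       |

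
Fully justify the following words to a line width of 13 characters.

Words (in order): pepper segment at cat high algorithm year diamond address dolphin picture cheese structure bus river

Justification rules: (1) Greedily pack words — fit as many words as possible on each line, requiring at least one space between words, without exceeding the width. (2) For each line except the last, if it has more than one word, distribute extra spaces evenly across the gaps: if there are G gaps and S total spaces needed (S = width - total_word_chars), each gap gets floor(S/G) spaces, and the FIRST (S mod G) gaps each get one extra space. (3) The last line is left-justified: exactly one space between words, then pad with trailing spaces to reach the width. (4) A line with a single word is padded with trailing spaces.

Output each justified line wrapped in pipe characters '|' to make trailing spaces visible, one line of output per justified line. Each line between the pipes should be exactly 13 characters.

Line 1: ['pepper'] (min_width=6, slack=7)
Line 2: ['segment', 'at'] (min_width=10, slack=3)
Line 3: ['cat', 'high'] (min_width=8, slack=5)
Line 4: ['algorithm'] (min_width=9, slack=4)
Line 5: ['year', 'diamond'] (min_width=12, slack=1)
Line 6: ['address'] (min_width=7, slack=6)
Line 7: ['dolphin'] (min_width=7, slack=6)
Line 8: ['picture'] (min_width=7, slack=6)
Line 9: ['cheese'] (min_width=6, slack=7)
Line 10: ['structure', 'bus'] (min_width=13, slack=0)
Line 11: ['river'] (min_width=5, slack=8)

Answer: |pepper       |
|segment    at|
|cat      high|
|algorithm    |
|year  diamond|
|address      |
|dolphin      |
|picture      |
|cheese       |
|structure bus|
|river        |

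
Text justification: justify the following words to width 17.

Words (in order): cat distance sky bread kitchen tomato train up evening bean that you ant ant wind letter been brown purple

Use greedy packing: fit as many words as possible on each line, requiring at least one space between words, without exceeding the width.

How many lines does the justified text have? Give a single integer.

Line 1: ['cat', 'distance', 'sky'] (min_width=16, slack=1)
Line 2: ['bread', 'kitchen'] (min_width=13, slack=4)
Line 3: ['tomato', 'train', 'up'] (min_width=15, slack=2)
Line 4: ['evening', 'bean', 'that'] (min_width=17, slack=0)
Line 5: ['you', 'ant', 'ant', 'wind'] (min_width=16, slack=1)
Line 6: ['letter', 'been', 'brown'] (min_width=17, slack=0)
Line 7: ['purple'] (min_width=6, slack=11)
Total lines: 7

Answer: 7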